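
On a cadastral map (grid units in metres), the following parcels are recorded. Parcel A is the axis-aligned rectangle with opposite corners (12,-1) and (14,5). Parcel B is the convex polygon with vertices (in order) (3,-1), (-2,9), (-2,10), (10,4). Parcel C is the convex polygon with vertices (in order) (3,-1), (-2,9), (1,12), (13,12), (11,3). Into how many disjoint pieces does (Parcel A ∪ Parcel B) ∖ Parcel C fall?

2

(Parcel A ∪ Parcel B) ∖ Parcel C splits into 2 disjoint pieces (area 12, area 0.3333).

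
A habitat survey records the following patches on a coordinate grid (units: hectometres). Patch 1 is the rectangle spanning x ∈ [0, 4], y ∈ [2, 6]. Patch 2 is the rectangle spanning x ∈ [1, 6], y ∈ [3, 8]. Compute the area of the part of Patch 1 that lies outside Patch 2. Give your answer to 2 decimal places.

|Patch 1∩Patch 2|: x∈[1,4], y∈[3,6] → 3·3 = 9.
|Patch 1| = 16.
|Patch 1 ∖ Patch 2| = |Patch 1| − |Patch 1∩Patch 2| = 16 − 9 = 7.00.

7.00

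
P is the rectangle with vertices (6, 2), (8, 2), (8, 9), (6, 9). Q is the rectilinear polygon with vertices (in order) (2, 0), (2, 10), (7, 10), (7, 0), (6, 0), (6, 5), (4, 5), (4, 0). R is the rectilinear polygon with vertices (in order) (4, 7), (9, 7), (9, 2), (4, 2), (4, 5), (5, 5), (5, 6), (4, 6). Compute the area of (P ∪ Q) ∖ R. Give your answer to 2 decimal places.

|P ∪ Q| = 47.
|(P ∪ Q) ∩ R| = 13.
|(P ∪ Q) ∖ R| = 47 − 13 = 34.00.

34.00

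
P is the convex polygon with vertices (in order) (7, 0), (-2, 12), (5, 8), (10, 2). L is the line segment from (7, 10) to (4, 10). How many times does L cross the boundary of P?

0

The segment lies entirely outside P and never meets its boundary.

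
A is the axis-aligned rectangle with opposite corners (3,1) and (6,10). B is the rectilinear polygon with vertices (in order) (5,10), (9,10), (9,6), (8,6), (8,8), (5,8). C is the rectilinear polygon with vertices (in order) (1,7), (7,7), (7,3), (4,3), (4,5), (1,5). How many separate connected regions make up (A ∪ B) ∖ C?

2

(A ∪ B) ∖ C splits into 2 disjoint pieces (area 8, area 17).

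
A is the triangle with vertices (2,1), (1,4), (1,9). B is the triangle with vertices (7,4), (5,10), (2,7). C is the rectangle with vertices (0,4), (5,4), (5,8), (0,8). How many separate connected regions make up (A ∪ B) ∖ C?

3

(A ∪ B) ∖ C splits into 3 disjoint pieces (area 0.0625, area 0.9375, area 6.8).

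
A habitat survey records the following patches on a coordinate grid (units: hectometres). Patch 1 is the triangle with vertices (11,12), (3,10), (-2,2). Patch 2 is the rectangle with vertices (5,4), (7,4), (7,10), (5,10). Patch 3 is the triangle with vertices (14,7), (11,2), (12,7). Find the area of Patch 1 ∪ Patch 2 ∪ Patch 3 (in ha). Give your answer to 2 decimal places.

40.31

By inclusion–exclusion:
Individual areas: |Patch 1| = 27, |Patch 2| = 12, |Patch 3| = 5.
|Patch 1∩Patch 2| = 3.6923.
|Patch 1∩Patch 3| = 0.
|Patch 2∩Patch 3| = 0.
|Patch 1∩Patch 2∩Patch 3| = 0.
|Patch 1 ∪ Patch 2 ∪ Patch 3| = 44 − 3.6923 + 0 = 40.31.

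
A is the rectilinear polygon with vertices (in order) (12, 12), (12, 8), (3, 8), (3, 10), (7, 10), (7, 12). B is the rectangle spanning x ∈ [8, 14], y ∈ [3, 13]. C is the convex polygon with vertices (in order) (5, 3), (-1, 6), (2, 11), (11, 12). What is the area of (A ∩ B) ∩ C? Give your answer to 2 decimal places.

The region (A ∩ B) ∩ C is the polygon with vertices (8,8), (8,11.667), (11,12), (8.333,8).
By the shoelace formula its area is 6.17.

6.17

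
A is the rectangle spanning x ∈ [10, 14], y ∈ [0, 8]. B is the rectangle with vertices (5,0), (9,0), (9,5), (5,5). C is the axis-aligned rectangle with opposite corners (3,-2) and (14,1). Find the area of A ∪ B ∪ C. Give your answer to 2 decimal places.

77.00

By inclusion–exclusion:
Individual areas: |A| = 32, |B| = 20, |C| = 33.
|A∩B| = 0 (no overlap).
|A∩C|: x∈[10,14], y∈[0,1] → 4·1 = 4.
|B∩C|: x∈[5,9], y∈[0,1] → 4·1 = 4.
|A∩B∩C| = 0.
|A ∪ B ∪ C| = 85 − 8 + 0 = 77.00.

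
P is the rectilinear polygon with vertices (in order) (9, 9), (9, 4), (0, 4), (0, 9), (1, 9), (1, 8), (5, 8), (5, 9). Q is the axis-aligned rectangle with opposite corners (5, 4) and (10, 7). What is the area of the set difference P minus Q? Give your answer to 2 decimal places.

29.00

|P| = 41, |P∩Q| = 12.
|P ∖ Q| = |P| − |P∩Q| = 41 − 12 = 29.00.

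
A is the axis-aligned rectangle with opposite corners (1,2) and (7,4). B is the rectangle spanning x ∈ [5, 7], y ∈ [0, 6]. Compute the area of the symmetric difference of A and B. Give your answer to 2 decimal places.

|A∩B|: x∈[5,7], y∈[2,4] → 2·2 = 4.
|A △ B| = |A| + |B| − 2·|A∩B| = 12 + 12 − 8 = 16.00.

16.00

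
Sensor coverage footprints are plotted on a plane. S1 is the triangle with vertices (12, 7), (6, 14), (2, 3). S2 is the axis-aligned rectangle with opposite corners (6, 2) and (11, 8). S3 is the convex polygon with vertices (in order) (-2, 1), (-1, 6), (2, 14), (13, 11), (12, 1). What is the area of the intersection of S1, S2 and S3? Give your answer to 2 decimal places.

The intersection is the polygon with vertices (6,8), (11,8), (11,6.6), (6,4.6).
By the shoelace formula its area is 12.00.

12.00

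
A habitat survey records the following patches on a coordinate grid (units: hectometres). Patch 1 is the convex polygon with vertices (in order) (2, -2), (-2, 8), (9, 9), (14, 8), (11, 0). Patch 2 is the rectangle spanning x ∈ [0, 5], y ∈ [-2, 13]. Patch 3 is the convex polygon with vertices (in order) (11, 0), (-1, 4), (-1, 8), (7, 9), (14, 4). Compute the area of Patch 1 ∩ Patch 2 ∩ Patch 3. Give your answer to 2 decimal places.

27.83

The intersection is the polygon with vertices (0,8.125), (1.667,8.333), (5,8.636), (5,2), (0,3.667).
By the shoelace formula its area is 27.83.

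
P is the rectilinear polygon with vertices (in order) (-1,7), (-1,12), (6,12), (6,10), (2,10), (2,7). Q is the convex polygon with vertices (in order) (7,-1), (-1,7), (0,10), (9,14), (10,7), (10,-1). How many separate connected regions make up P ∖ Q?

P ∖ Q is a single connected region.

1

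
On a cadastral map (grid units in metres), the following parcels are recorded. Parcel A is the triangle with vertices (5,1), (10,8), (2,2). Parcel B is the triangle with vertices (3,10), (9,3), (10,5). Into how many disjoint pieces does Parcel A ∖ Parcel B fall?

2

Parcel A ∖ Parcel B splits into 2 disjoint pieces (area 10.4877, area 0.9448).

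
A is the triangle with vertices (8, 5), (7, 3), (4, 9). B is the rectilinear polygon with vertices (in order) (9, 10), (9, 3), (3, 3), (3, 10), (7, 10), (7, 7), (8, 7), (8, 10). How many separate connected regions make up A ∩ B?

1

A ∩ B is a single connected region.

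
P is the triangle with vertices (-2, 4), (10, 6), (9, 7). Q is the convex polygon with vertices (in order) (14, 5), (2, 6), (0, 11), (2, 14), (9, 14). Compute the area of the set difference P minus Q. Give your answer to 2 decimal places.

3.24

|P| = 7, |P∩Q| = 3.7565.
|P ∖ Q| = |P| − |P∩Q| = 7 − 3.7565 = 3.24.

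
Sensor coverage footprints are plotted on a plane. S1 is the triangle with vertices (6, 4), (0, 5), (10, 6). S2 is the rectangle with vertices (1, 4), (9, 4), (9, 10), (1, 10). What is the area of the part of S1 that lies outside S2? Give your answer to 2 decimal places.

|S1| = 8, |S1∩S2| = 7.6667.
|S1 ∖ S2| = |S1| − |S1∩S2| = 8 − 7.6667 = 0.33.

0.33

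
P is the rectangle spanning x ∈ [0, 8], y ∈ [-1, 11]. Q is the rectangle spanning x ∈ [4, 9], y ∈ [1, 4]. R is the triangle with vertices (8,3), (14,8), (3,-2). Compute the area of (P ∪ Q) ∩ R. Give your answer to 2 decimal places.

The region (P ∪ Q) ∩ R is the polygon with vertices (4,-1), (8,3), (9,3.833), (9,3.454), (4.1,-1).
By the shoelace formula its area is 1.50.

1.50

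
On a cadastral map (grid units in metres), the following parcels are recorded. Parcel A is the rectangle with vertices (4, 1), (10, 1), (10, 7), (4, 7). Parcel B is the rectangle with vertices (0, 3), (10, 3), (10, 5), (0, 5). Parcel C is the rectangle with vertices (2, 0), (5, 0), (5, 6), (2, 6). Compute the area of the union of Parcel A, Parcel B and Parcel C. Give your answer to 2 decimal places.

By inclusion–exclusion:
Individual areas: |Parcel A| = 36, |Parcel B| = 20, |Parcel C| = 18.
|Parcel A∩Parcel B|: x∈[4,10], y∈[3,5] → 6·2 = 12.
|Parcel A∩Parcel C|: x∈[4,5], y∈[1,6] → 1·5 = 5.
|Parcel B∩Parcel C|: x∈[2,5], y∈[3,5] → 3·2 = 6.
|Parcel A∩Parcel B∩Parcel C| = 2.
|Parcel A ∪ Parcel B ∪ Parcel C| = 74 − 23 + 2 = 53.00.

53.00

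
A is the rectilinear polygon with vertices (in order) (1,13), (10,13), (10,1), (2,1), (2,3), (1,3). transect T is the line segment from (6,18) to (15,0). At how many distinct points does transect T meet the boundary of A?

The segment meets the boundary at (10,10), (8.5,13).

2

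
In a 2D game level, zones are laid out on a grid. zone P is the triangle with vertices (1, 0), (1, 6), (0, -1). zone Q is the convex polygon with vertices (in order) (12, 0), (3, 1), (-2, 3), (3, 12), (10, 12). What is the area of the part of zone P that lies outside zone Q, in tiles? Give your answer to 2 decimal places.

1.81

|zone P| = 3, |zone P∩zone Q| = 1.1919.
|zone P ∖ zone Q| = |zone P| − |zone P∩zone Q| = 3 − 1.1919 = 1.81.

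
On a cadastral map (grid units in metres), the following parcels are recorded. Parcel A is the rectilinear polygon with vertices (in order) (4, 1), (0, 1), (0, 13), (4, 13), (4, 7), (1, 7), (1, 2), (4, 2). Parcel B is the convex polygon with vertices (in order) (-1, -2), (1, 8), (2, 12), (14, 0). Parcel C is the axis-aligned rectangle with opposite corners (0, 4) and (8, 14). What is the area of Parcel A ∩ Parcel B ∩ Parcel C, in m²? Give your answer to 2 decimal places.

12.60

The intersection is the polygon with vertices (1,8), (2,12), (4,10), (4,7), (1,7), (1,4), (0.2,4).
By the shoelace formula its area is 12.60.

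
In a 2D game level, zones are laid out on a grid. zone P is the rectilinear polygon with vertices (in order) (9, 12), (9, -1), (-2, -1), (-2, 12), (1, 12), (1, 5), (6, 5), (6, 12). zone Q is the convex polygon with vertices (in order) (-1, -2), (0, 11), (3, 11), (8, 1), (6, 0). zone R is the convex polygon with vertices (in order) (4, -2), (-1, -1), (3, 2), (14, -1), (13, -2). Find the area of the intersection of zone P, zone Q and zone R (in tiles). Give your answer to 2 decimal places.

12.92

The intersection is the polygon with vertices (-0.918,-0.939), (3,2), (7.529,0.765), (6,0), (2.5,-1), (-0.923,-1).
By the shoelace formula its area is 12.92.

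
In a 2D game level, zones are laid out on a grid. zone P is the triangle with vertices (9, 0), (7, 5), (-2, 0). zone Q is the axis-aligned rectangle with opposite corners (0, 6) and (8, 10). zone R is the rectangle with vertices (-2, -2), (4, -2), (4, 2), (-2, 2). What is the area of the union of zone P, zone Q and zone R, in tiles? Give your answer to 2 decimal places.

75.10

By inclusion–exclusion:
Individual areas: |zone P| = 27.5, |zone Q| = 32, |zone R| = 24.
|zone P∩zone Q| = 0.
|zone P∩zone R| = 8.4.
|zone Q∩zone R| = 0 (no overlap).
|zone P∩zone Q∩zone R| = 0.
|zone P ∪ zone Q ∪ zone R| = 83.5 − 8.4 + 0 = 75.10.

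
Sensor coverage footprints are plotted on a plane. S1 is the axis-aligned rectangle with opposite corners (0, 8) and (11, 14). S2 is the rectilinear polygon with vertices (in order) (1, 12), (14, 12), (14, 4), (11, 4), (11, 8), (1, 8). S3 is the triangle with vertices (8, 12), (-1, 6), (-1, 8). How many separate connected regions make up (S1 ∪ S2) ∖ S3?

(S1 ∪ S2) ∖ S3 is a single connected region.

1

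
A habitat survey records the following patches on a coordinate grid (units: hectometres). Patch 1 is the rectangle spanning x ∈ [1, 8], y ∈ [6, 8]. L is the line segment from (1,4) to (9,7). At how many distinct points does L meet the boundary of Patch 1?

The segment meets the boundary at (8,6.625), (6.333,6).

2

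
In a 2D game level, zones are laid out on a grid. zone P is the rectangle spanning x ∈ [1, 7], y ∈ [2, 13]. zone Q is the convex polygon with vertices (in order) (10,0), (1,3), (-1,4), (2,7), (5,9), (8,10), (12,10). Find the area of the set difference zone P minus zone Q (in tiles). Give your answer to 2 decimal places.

30.33

|zone P| = 66, |zone P∩zone Q| = 35.6667.
|zone P ∖ zone Q| = |zone P| − |zone P∩zone Q| = 66 − 35.6667 = 30.33.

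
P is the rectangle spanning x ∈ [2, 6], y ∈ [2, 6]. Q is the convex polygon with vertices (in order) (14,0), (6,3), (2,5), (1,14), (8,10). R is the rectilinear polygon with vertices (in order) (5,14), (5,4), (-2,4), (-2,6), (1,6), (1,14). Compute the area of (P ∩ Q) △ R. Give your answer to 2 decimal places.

|P ∩ Q| = 8.
|(P ∩ Q) ∩ R| = 5.
|(P ∩ Q) △ R| = 8 + 46 − 10 = 44.00.

44.00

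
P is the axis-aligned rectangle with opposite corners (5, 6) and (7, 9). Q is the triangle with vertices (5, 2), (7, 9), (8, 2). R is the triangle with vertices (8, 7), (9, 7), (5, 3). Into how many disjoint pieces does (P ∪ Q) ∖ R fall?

2

(P ∪ Q) ∖ R splits into 2 disjoint pieces (area 7.9451, area 6.3).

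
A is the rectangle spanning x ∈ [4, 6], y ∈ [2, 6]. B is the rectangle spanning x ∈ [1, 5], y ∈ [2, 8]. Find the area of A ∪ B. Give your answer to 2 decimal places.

28.00

By inclusion–exclusion:
Individual areas: |A| = 8, |B| = 24.
|A∩B|: x∈[4,5], y∈[2,6] → 1·4 = 4.
|A ∪ B| = 32 − 4 = 28.00.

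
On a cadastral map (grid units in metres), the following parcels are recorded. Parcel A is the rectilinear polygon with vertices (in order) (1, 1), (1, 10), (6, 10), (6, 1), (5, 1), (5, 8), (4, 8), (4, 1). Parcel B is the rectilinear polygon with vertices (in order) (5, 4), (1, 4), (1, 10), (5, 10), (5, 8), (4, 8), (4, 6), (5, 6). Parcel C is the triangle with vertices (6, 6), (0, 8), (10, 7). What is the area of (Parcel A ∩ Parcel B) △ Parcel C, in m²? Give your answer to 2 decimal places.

23.50

|Parcel A ∩ Parcel B| = 20.
|(Parcel A ∩ Parcel B) ∩ Parcel C| = 1.75.
|(Parcel A ∩ Parcel B) △ Parcel C| = 20 + 7 − 3.5 = 23.50.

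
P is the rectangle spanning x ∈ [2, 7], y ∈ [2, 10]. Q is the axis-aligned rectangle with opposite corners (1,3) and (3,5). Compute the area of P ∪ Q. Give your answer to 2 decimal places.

42.00

By inclusion–exclusion:
Individual areas: |P| = 40, |Q| = 4.
|P∩Q|: x∈[2,3], y∈[3,5] → 1·2 = 2.
|P ∪ Q| = 44 − 2 = 42.00.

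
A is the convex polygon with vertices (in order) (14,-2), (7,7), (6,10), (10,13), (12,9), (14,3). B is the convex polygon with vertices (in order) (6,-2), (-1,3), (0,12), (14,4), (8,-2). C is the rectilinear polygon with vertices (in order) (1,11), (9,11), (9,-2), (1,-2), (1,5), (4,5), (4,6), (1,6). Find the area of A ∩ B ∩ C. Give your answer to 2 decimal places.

The intersection is the polygon with vertices (6.588,8.235), (9,6.857), (9,4.429), (7,7).
By the shoelace formula its area is 3.63.

3.63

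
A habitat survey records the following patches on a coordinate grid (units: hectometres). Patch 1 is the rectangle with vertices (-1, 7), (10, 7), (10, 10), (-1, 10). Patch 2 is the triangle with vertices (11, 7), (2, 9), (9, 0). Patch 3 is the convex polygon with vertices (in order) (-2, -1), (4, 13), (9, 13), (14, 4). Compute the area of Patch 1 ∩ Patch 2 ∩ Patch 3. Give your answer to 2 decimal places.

The intersection is the polygon with vertices (3.556,7), (2.184,8.763), (2.261,8.942), (10,7.222), (10,7).
By the shoelace formula its area is 7.31.

7.31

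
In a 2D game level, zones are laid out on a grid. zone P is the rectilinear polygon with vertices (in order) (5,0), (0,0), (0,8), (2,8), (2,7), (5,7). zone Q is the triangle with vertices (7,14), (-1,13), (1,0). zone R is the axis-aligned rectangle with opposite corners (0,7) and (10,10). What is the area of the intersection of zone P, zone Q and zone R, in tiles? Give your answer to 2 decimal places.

2.00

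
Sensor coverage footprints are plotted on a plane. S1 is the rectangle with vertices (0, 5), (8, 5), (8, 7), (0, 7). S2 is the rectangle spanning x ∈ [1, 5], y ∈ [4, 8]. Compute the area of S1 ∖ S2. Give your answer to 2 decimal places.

8.00

|S1∩S2|: x∈[1,5], y∈[5,7] → 4·2 = 8.
|S1| = 16.
|S1 ∖ S2| = |S1| − |S1∩S2| = 16 − 8 = 8.00.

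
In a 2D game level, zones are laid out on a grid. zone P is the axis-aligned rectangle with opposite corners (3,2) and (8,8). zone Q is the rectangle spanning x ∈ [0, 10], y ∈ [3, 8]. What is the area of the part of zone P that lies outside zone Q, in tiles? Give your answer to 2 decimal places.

5.00

|zone P∩zone Q|: x∈[3,8], y∈[3,8] → 5·5 = 25.
|zone P| = 30.
|zone P ∖ zone Q| = |zone P| − |zone P∩zone Q| = 30 − 25 = 5.00.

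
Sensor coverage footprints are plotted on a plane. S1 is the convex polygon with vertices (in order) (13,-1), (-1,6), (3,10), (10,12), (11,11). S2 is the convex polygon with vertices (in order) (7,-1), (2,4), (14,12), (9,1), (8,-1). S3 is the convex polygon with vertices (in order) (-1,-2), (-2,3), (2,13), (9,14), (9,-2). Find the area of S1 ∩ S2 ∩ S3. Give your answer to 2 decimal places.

The intersection is the polygon with vertices (9,8.667), (9,1), (2.429,4.286).
By the shoelace formula its area is 25.19.

25.19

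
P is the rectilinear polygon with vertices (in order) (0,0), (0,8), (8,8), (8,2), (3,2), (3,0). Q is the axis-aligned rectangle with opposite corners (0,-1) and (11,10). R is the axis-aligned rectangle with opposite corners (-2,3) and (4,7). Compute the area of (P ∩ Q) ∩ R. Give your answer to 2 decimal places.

16.00

The region (P ∩ Q) ∩ R is the polygon with vertices (0,7), (4,7), (4,3), (0,3).
By the shoelace formula its area is 16.00.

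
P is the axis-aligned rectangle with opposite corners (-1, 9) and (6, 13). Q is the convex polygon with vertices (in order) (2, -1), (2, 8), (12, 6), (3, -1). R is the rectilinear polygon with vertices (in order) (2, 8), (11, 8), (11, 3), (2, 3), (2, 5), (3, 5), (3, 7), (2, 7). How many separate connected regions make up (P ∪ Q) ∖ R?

(P ∪ Q) ∖ R splits into 4 disjoint pieces (area 28, area 14.2857, area 2, area 0.4889).

4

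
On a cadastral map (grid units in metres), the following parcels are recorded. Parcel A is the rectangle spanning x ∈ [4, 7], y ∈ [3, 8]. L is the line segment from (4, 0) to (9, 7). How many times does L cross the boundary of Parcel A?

The segment meets the boundary at (7,4.2), (6.143,3).

2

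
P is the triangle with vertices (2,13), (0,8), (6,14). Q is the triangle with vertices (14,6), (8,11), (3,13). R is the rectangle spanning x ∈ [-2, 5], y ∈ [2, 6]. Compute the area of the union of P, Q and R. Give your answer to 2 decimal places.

By inclusion–exclusion:
Individual areas: |P| = 9, |Q| = 6.5, |R| = 28.
|P∩Q| = 0.2063.
|P∩R| = 0.
|Q∩R| = 0.
|P∩Q∩R| = 0.
|P ∪ Q ∪ R| = 43.5 − 0.2063 + 0 = 43.29.

43.29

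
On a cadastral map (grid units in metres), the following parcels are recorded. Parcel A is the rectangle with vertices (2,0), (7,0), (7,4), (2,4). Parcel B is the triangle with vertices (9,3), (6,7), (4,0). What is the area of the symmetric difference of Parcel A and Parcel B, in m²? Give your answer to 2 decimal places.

|Parcel A| = 20, |Parcel B| = 14.5, |Parcel A∩Parcel B| = 7.0143.
|Parcel A △ Parcel B| = |Parcel A| + |Parcel B| − 2·|Parcel A∩Parcel B| = 20 + 14.5 − 14.0286 = 20.47.

20.47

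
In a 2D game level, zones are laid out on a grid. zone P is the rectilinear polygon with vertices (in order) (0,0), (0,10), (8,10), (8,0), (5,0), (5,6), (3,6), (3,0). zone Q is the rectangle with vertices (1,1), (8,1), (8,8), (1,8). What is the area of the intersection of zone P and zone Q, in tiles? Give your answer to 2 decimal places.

39.00

The intersection is the polygon with vertices (8,1), (5,1), (5,6), (3,6), (3,1), (1,1), (1,8), (8,8).
By the shoelace formula its area is 39.00.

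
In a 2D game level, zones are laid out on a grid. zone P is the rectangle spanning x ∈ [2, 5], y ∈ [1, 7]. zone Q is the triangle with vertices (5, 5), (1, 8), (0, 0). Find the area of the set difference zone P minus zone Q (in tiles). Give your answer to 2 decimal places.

|zone P| = 18, |zone P∩zone Q| = 7.8333.
|zone P ∖ zone Q| = |zone P| − |zone P∩zone Q| = 18 − 7.8333 = 10.17.

10.17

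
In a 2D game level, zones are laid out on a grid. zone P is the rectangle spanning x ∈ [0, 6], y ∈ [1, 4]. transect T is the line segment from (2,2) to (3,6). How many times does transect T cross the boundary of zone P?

1

The segment meets the boundary at (2.5,4).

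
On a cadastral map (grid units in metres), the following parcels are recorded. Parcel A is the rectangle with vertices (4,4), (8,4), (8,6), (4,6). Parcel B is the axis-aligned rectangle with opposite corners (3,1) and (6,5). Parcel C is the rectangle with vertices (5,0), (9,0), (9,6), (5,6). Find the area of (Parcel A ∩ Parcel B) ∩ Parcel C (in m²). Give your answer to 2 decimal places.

1.00

The region (Parcel A ∩ Parcel B) ∩ Parcel C is the polygon with vertices (6,5), (6,4), (5,4), (5,5).
By the shoelace formula its area is 1.00.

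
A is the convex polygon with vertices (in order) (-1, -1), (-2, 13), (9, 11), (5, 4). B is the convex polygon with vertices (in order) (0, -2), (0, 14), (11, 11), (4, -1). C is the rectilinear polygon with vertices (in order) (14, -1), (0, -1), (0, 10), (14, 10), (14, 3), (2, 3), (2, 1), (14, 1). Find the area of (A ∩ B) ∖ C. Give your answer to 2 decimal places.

17.43

|A ∩ B| = 66.7803.
|(A ∩ B) ∩ C| = 49.3524.
|(A ∩ B) ∖ C| = 66.7803 − 49.3524 = 17.43.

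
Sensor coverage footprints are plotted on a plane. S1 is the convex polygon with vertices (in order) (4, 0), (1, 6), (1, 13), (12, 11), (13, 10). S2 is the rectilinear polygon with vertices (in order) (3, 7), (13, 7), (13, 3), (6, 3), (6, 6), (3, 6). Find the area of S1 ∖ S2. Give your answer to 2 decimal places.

75.50

|S1| = 88.5, |S1∩S2| = 13.
|S1 ∖ S2| = |S1| − |S1∩S2| = 88.5 − 13 = 75.50.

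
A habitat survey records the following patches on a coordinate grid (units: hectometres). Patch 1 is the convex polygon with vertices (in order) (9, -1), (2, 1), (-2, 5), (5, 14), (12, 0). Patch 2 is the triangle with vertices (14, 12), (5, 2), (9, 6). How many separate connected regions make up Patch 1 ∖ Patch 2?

1

Patch 1 ∖ Patch 2 is a single connected region.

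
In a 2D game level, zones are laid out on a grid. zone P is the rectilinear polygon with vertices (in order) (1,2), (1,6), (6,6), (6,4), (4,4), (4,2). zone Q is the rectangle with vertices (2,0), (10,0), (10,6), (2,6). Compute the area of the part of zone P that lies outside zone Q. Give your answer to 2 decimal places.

4.00

|zone P| = 16, |zone P∩zone Q| = 12.
|zone P ∖ zone Q| = |zone P| − |zone P∩zone Q| = 16 − 12 = 4.00.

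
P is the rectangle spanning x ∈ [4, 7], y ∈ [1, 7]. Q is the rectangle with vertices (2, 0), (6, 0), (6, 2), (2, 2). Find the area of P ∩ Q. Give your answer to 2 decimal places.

2.00

|P∩Q|: x∈[4,6], y∈[1,2] → 2·1 = 2.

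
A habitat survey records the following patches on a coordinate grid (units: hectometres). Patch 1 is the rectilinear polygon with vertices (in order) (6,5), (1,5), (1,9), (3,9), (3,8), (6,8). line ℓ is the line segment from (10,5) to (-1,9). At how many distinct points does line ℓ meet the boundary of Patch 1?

2

The segment meets the boundary at (1,8.273), (6,6.455).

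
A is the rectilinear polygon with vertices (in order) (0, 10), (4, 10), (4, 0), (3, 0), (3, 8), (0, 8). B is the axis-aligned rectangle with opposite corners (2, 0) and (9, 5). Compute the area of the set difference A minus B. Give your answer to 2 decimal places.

|A| = 16, |A∩B| = 5.
|A ∖ B| = |A| − |A∩B| = 16 − 5 = 11.00.

11.00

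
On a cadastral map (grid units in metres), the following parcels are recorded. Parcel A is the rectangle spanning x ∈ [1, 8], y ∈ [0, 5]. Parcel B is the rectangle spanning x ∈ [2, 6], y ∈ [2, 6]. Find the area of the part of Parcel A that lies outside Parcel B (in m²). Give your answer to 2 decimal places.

|Parcel A∩Parcel B|: x∈[2,6], y∈[2,5] → 4·3 = 12.
|Parcel A| = 35.
|Parcel A ∖ Parcel B| = |Parcel A| − |Parcel A∩Parcel B| = 35 − 12 = 23.00.

23.00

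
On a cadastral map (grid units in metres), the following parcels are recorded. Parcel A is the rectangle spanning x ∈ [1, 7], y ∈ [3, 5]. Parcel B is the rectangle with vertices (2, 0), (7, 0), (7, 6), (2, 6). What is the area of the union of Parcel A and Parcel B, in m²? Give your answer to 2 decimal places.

By inclusion–exclusion:
Individual areas: |Parcel A| = 12, |Parcel B| = 30.
|Parcel A∩Parcel B|: x∈[2,7], y∈[3,5] → 5·2 = 10.
|Parcel A ∪ Parcel B| = 42 − 10 = 32.00.

32.00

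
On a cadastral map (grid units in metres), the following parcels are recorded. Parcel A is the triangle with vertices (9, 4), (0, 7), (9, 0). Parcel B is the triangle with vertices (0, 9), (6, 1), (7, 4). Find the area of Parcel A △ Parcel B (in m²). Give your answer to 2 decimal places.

|Parcel A| = 18, |Parcel B| = 13, |Parcel A∩Parcel B| = 7.9147.
|Parcel A △ Parcel B| = |Parcel A| + |Parcel B| − 2·|Parcel A∩Parcel B| = 18 + 13 − 15.8294 = 15.17.

15.17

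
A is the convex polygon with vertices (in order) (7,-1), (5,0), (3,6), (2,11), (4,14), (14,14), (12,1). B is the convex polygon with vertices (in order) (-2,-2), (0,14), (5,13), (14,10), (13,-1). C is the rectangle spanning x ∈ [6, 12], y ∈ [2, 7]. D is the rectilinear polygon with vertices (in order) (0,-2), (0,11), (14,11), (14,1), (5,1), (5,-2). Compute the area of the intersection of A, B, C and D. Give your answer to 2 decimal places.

The intersection is the polygon with vertices (6,7), (12,7), (12,2), (6,2).
By the shoelace formula its area is 30.00.

30.00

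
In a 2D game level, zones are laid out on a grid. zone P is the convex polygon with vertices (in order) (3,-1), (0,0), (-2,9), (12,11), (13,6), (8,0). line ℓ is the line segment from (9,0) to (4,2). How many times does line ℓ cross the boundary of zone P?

1

The segment meets the boundary at (8.25,0.3).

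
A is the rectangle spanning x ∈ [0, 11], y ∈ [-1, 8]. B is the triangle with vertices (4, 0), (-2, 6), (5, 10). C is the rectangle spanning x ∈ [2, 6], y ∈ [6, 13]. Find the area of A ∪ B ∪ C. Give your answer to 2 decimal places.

122.21

By inclusion–exclusion:
Individual areas: |A| = 99, |B| = 33, |C| = 28.
|A∩B| = 26.5571.
|A∩C|: x∈[2,6], y∈[6,8] → 4·2 = 8.
|B∩C| = 8.6286.
|A∩B∩C| = 5.4.
|A ∪ B ∪ C| = 160 − 43.1857 + 5.4 = 122.21.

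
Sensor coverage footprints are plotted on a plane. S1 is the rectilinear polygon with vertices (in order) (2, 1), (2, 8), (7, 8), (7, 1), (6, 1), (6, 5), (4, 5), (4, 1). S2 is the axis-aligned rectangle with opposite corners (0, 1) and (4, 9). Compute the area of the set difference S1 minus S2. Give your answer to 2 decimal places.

|S1| = 27, |S1∩S2| = 14.
|S1 ∖ S2| = |S1| − |S1∩S2| = 27 − 14 = 13.00.

13.00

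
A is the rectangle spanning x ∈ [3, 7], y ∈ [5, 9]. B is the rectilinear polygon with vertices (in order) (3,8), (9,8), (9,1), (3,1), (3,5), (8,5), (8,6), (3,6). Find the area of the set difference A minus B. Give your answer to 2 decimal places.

|A| = 16, |A∩B| = 8.
|A ∖ B| = |A| − |A∩B| = 16 − 8 = 8.00.

8.00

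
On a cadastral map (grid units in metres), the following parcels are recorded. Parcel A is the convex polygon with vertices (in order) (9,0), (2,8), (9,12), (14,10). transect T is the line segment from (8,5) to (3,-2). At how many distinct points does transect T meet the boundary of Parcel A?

The segment meets the boundary at (6.483,2.876).

1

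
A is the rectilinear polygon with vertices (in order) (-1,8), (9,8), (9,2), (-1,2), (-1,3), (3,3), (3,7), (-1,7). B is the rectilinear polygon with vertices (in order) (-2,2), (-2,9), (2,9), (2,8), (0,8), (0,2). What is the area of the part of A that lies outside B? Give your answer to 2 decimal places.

|A| = 44, |A∩B| = 2.
|A ∖ B| = |A| − |A∩B| = 44 − 2 = 42.00.

42.00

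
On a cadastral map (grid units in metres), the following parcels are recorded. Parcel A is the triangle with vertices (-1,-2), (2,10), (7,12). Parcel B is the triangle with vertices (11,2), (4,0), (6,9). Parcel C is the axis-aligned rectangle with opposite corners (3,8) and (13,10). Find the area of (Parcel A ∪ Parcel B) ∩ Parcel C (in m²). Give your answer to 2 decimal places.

5.04

|Parcel A ∪ Parcel B| = 56.5.
|(Parcel A ∪ Parcel B) ∩ Parcel C| = 5.04.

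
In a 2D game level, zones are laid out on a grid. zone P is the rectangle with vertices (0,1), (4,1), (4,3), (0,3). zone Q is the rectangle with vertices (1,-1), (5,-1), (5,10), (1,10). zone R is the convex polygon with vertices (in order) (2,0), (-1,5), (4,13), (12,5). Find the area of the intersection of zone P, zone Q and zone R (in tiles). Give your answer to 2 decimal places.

5.87

The intersection is the polygon with vertices (4,1), (1.4,1), (1,1.667), (1,3), (4,3).
By the shoelace formula its area is 5.87.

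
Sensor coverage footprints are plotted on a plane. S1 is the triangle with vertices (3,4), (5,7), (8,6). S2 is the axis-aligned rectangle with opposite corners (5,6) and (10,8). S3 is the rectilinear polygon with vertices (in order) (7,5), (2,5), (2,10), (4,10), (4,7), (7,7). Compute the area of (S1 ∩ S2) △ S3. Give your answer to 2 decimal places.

|S1 ∩ S2| = 1.5.
|(S1 ∩ S2) ∩ S3| = 1.3333.
|(S1 ∩ S2) △ S3| = 1.5 + 16 − 2.6667 = 14.83.

14.83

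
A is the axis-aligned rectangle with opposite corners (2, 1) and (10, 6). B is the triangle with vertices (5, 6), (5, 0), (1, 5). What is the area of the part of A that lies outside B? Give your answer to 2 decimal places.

|A| = 40, |A∩B| = 10.85.
|A ∖ B| = |A| − |A∩B| = 40 − 10.85 = 29.15.

29.15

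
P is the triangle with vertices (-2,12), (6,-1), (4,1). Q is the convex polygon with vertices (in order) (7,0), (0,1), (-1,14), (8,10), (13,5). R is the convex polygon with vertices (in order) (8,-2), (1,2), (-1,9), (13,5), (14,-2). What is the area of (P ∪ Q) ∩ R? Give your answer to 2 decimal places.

|P ∪ Q| = 120.0058.
|(P ∪ Q) ∩ R| = 67.88.

67.88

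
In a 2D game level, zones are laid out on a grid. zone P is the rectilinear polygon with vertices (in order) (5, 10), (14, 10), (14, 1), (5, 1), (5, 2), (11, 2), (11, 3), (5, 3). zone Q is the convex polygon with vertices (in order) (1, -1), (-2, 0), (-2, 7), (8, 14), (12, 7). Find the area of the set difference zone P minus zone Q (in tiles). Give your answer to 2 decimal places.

|zone P| = 75, |zone P∩zone Q| = 35.4343.
|zone P ∖ zone Q| = |zone P| − |zone P∩zone Q| = 75 − 35.4343 = 39.57.

39.57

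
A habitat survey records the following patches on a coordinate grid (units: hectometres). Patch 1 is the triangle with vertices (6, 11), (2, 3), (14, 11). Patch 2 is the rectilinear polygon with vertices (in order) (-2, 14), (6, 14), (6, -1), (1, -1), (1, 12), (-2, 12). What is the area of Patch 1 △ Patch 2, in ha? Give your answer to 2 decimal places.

91.67

|Patch 1| = 32, |Patch 2| = 81, |Patch 1∩Patch 2| = 10.6667.
|Patch 1 △ Patch 2| = |Patch 1| + |Patch 2| − 2·|Patch 1∩Patch 2| = 32 + 81 − 21.3333 = 91.67.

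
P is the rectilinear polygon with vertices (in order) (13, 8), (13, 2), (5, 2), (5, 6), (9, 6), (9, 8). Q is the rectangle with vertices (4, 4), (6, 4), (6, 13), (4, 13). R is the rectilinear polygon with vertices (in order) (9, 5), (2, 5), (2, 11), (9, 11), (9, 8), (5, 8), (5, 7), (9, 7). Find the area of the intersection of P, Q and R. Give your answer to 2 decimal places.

The intersection is the polygon with vertices (6,6), (6,5), (5,5), (5,6).
By the shoelace formula its area is 1.00.

1.00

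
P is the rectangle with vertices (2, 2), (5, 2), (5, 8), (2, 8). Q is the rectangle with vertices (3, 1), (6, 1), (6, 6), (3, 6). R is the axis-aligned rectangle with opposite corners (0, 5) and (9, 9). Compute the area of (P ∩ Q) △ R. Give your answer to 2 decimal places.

40.00

|P ∩ Q| = 8.
|(P ∩ Q) ∩ R| = 2.
|(P ∩ Q) △ R| = 8 + 36 − 4 = 40.00.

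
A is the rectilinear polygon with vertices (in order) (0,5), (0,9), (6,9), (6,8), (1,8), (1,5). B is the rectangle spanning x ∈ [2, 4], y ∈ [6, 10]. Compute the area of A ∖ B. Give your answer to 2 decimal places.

|A| = 9, |A∩B| = 2.
|A ∖ B| = |A| − |A∩B| = 9 − 2 = 7.00.

7.00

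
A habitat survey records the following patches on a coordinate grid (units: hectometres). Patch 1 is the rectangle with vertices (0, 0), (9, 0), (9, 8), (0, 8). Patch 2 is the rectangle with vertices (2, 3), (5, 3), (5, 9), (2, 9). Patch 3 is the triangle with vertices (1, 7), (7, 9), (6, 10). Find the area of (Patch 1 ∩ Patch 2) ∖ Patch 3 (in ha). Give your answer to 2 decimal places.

|Patch 1 ∩ Patch 2| = 15.
|(Patch 1 ∩ Patch 2) ∩ Patch 3| = 0.5333.
|(Patch 1 ∩ Patch 2) ∖ Patch 3| = 15 − 0.5333 = 14.47.

14.47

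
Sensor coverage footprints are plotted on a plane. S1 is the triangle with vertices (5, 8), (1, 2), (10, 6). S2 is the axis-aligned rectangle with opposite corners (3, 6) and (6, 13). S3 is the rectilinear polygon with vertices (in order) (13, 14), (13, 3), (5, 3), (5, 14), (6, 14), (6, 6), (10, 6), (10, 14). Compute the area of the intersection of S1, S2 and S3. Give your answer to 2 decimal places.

1.80

The intersection is the polygon with vertices (6,7.6), (6,6), (5,6), (5,8).
By the shoelace formula its area is 1.80.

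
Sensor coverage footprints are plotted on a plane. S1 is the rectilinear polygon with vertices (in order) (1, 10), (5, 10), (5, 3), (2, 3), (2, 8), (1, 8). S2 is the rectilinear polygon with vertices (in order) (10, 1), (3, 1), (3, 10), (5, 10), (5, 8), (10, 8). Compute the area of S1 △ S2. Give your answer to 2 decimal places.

|S1| = 23, |S2| = 53, |S1∩S2| = 14.
|S1 △ S2| = |S1| + |S2| − 2·|S1∩S2| = 23 + 53 − 28 = 48.00.

48.00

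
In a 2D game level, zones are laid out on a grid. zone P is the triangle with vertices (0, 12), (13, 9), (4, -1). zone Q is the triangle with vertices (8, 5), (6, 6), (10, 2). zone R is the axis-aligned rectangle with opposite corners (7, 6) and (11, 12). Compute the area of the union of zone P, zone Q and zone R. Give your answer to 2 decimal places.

By inclusion–exclusion:
Individual areas: |zone P| = 78.5, |zone Q| = 2, |zone R| = 24.
|zone P∩zone Q| = 1.3903.
|zone P∩zone R| = 15.4201.
|zone Q∩zone R| = 0.
|zone P∩zone Q∩zone R| = 0.
|zone P ∪ zone Q ∪ zone R| = 104.5 − 16.8103 + 0 = 87.69.

87.69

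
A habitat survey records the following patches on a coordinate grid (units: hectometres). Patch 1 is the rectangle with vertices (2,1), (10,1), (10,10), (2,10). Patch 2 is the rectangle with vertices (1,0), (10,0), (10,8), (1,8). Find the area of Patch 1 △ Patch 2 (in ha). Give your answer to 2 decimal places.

32.00

|Patch 1∩Patch 2|: x∈[2,10], y∈[1,8] → 8·7 = 56.
|Patch 1 △ Patch 2| = |Patch 1| + |Patch 2| − 2·|Patch 1∩Patch 2| = 72 + 72 − 112 = 32.00.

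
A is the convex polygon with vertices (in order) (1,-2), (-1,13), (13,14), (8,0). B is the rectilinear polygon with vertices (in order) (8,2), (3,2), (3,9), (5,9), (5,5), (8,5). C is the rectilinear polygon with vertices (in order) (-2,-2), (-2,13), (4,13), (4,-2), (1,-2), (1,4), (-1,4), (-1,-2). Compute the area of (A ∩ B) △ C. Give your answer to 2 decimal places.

87.00

|A ∩ B| = 23.
|(A ∩ B) ∩ C| = 7.
|(A ∩ B) △ C| = 23 + 78 − 14 = 87.00.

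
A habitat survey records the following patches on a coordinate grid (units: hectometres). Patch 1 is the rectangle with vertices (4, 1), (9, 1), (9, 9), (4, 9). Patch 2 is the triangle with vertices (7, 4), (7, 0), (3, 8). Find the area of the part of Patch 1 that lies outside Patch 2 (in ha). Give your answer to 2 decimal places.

32.75

|Patch 1| = 40, |Patch 1∩Patch 2| = 7.25.
|Patch 1 ∖ Patch 2| = |Patch 1| − |Patch 1∩Patch 2| = 40 − 7.25 = 32.75.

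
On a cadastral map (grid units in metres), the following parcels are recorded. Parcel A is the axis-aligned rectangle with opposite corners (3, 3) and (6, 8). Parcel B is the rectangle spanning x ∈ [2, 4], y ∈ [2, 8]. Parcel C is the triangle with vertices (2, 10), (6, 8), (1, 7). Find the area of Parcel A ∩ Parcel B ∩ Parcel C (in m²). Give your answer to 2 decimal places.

The intersection is the polygon with vertices (4,7.6), (3,7.4), (3,8), (4,8).
By the shoelace formula its area is 0.50.

0.50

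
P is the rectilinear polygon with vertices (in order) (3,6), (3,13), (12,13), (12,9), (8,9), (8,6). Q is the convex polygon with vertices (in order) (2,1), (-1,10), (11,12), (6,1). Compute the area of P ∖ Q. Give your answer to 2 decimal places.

19.38

|P| = 51, |P∩Q| = 31.6212.
|P ∖ Q| = |P| − |P∩Q| = 51 − 31.6212 = 19.38.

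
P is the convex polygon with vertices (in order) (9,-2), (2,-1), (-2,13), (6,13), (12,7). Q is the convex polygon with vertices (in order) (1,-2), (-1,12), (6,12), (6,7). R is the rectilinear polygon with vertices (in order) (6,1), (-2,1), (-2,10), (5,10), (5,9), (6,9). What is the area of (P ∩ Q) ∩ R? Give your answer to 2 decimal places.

The region (P ∩ Q) ∩ R is the polygon with vertices (-0.714,10), (5,10), (5,9), (6,9), (6,7), (2.667,1), (1.429,1), (-0.286,7).
By the shoelace formula its area is 41.07.

41.07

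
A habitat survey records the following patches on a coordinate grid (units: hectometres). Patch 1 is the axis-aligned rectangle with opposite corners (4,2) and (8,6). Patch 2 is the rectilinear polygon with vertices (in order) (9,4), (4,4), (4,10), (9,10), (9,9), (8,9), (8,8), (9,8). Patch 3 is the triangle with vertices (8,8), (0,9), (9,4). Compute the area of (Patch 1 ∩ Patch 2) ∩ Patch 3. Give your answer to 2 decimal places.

1.88

The region (Patch 1 ∩ Patch 2) ∩ Patch 3 is the polygon with vertices (8,4.556), (5.4,6), (8,6).
By the shoelace formula its area is 1.88.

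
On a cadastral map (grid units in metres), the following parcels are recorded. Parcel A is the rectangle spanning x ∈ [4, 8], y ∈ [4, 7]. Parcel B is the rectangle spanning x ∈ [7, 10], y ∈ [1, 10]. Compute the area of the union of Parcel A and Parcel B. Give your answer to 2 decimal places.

By inclusion–exclusion:
Individual areas: |Parcel A| = 12, |Parcel B| = 27.
|Parcel A∩Parcel B|: x∈[7,8], y∈[4,7] → 1·3 = 3.
|Parcel A ∪ Parcel B| = 39 − 3 = 36.00.

36.00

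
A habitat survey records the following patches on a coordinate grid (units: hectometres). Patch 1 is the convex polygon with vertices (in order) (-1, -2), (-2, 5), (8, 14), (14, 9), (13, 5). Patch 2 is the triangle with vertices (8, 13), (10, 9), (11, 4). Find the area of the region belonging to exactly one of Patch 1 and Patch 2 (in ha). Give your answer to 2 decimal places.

131.50

|Patch 1| = 134.5, |Patch 2| = 3, |Patch 1∩Patch 2| = 3.
|Patch 1 △ Patch 2| = |Patch 1| + |Patch 2| − 2·|Patch 1∩Patch 2| = 134.5 + 3 − 6 = 131.50.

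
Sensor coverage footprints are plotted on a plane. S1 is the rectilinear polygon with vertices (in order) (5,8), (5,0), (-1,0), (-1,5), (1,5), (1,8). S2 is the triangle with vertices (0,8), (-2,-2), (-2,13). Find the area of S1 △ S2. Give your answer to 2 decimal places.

|S1| = 42, |S2| = 15, |S1∩S2| = 0.4.
|S1 △ S2| = |S1| + |S2| − 2·|S1∩S2| = 42 + 15 − 0.8 = 56.20.

56.20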